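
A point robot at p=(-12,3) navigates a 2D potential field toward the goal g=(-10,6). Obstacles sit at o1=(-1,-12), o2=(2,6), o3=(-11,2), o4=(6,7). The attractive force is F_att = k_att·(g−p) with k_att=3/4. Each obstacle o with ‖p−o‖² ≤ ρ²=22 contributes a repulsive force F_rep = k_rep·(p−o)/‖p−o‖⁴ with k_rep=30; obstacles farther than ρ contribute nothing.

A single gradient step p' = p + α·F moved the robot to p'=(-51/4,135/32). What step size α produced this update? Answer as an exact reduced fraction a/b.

α = 1/8

F_att = 3/4·(g−p) = 3/4·(2,3) = (1.5000,2.2500)
o1: d²=346 > ρ²=22 → inactive
o2: d²=205 > ρ²=22 → inactive
o3: d²=2 ≤ ρ²=22; F_rep = 30·(-1,1)/2² = (-7.5000,7.5000)
o4: d²=340 > ρ²=22 → inactive
F = F_att + ΣF_rep = (-6.0000,9.7500)
Δp = p'−p = (-0.7500,1.2188); α = Δx/Fx = (-3/4) / (-6) = 1/8
check: Δy/Fy = (39/32) / (39/4) = 1/8 ✓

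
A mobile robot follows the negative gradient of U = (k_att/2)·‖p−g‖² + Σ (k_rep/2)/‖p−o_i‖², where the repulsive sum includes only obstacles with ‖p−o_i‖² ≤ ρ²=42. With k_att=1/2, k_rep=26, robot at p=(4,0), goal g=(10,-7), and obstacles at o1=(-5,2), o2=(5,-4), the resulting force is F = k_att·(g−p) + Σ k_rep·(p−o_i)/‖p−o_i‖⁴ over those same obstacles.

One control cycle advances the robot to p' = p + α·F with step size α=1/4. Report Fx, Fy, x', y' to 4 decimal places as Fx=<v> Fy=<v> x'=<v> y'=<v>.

F_att = 1/2·(g−p) = 1/2·(6,-7) = (3.0000,-3.5000)
o1: d²=85 > ρ²=42 → inactive
o2: d²=17 ≤ ρ²=42; F_rep = 26·(-1,4)/17² = (-0.0900,0.3599)
F = F_att + ΣF_rep = (2.9100,-3.1401)
p' = p + 1/4·F = (4.7275,-0.7850)

Fx=2.9100 Fy=-3.1401 x'=4.7275 y'=-0.7850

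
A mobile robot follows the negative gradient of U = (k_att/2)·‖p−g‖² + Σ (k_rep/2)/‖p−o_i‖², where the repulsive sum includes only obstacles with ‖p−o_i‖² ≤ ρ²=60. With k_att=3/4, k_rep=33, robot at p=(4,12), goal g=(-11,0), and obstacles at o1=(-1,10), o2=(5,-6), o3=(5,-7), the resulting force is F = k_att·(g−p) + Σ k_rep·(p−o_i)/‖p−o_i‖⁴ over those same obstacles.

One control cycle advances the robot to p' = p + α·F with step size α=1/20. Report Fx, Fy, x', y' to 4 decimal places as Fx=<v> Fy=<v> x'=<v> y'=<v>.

Fx=-11.0538 Fy=-8.9215 x'=3.4473 y'=11.5539

F_att = 3/4·(g−p) = 3/4·(-15,-12) = (-11.2500,-9.0000)
o1: d²=29 ≤ ρ²=60; F_rep = 33·(5,2)/29² = (0.1962,0.0785)
o2: d²=325 > ρ²=60 → inactive
o3: d²=362 > ρ²=60 → inactive
F = F_att + ΣF_rep = (-11.0538,-8.9215)
p' = p + 1/20·F = (3.4473,11.5539)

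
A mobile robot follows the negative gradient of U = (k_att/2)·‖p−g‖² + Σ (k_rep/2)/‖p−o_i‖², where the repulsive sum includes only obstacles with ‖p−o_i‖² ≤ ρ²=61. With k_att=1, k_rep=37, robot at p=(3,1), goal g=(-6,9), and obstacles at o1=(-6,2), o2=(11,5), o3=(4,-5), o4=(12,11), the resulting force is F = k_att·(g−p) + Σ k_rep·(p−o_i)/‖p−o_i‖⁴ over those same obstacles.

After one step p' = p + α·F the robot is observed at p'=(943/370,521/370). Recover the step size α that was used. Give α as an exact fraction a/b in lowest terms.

α = 1/20

F_att = 1·(g−p) = 1·(-9,8) = (-9.0000,8.0000)
o1: d²=82 > ρ²=61 → inactive
o2: d²=80 > ρ²=61 → inactive
o3: d²=37 ≤ ρ²=61; F_rep = 37·(-1,6)/37² = (-0.0270,0.1622)
o4: d²=181 > ρ²=61 → inactive
F = F_att + ΣF_rep = (-9.0270,8.1622)
Δp = p'−p = (-0.4514,0.4081); α = Δx/Fx = (-167/370) / (-334/37) = 1/20
check: Δy/Fy = (151/370) / (302/37) = 1/20 ✓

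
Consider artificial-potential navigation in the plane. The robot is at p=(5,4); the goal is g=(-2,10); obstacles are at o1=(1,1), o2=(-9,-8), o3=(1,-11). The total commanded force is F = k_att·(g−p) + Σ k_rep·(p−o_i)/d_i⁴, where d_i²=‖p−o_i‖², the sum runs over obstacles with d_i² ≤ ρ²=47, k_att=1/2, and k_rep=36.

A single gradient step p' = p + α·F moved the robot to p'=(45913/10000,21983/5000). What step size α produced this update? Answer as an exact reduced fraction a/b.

α = 1/8

F_att = 1/2·(g−p) = 1/2·(-7,6) = (-3.5000,3.0000)
o1: d²=25 ≤ ρ²=47; F_rep = 36·(4,3)/25² = (0.2304,0.1728)
o2: d²=340 > ρ²=47 → inactive
o3: d²=241 > ρ²=47 → inactive
F = F_att + ΣF_rep = (-3.2696,3.1728)
Δp = p'−p = (-0.4087,0.3966); α = Δx/Fx = (-4087/10000) / (-4087/1250) = 1/8
check: Δy/Fy = (1983/5000) / (1983/625) = 1/8 ✓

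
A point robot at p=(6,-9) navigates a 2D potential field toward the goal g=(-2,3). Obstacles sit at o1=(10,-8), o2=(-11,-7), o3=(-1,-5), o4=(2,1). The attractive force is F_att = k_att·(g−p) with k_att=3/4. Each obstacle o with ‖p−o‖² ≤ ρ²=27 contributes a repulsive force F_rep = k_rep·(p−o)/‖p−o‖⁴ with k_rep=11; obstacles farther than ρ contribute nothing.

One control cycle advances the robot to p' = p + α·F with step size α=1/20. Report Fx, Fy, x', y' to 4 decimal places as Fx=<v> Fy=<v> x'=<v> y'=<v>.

F_att = 3/4·(g−p) = 3/4·(-8,12) = (-6.0000,9.0000)
o1: d²=17 ≤ ρ²=27; F_rep = 11·(-4,-1)/17² = (-0.1522,-0.0381)
o2: d²=293 > ρ²=27 → inactive
o3: d²=65 > ρ²=27 → inactive
o4: d²=116 > ρ²=27 → inactive
F = F_att + ΣF_rep = (-6.1522,8.9619)
p' = p + 1/20·F = (5.6924,-8.5519)

Fx=-6.1522 Fy=8.9619 x'=5.6924 y'=-8.5519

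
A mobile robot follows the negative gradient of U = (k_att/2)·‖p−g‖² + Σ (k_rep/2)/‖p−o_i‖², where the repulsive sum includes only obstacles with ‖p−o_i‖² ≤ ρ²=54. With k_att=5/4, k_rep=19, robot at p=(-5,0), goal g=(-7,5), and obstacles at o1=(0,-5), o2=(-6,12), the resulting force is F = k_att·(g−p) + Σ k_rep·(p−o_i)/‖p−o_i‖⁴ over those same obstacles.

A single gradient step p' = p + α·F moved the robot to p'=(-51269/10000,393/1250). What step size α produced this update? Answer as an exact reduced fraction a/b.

α = 1/20

F_att = 5/4·(g−p) = 5/4·(-2,5) = (-2.5000,6.2500)
o1: d²=50 ≤ ρ²=54; F_rep = 19·(-5,5)/50² = (-0.0380,0.0380)
o2: d²=145 > ρ²=54 → inactive
F = F_att + ΣF_rep = (-2.5380,6.2880)
Δp = p'−p = (-0.1269,0.3144); α = Δx/Fx = (-1269/10000) / (-1269/500) = 1/20
check: Δy/Fy = (393/1250) / (786/125) = 1/20 ✓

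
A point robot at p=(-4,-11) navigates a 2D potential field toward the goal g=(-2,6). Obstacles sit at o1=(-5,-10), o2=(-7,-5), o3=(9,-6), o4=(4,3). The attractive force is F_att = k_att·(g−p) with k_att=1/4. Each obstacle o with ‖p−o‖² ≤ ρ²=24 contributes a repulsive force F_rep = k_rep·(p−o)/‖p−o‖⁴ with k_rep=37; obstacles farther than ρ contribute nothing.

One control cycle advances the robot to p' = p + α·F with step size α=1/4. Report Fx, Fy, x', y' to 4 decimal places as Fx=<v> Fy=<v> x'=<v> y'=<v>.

F_att = 1/4·(g−p) = 1/4·(2,17) = (0.5000,4.2500)
o1: d²=2 ≤ ρ²=24; F_rep = 37·(1,-1)/2² = (9.2500,-9.2500)
o2: d²=45 > ρ²=24 → inactive
o3: d²=194 > ρ²=24 → inactive
o4: d²=260 > ρ²=24 → inactive
F = F_att + ΣF_rep = (9.7500,-5.0000)
p' = p + 1/4·F = (-1.5625,-12.2500)

Fx=9.7500 Fy=-5.0000 x'=-1.5625 y'=-12.2500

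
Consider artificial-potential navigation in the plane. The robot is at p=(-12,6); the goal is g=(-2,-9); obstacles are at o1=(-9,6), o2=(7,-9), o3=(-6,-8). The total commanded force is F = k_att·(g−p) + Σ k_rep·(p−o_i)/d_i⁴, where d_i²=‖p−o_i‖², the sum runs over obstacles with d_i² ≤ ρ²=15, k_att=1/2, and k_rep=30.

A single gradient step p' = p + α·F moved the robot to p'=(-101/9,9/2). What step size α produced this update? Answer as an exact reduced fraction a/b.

α = 1/5

F_att = 1/2·(g−p) = 1/2·(10,-15) = (5.0000,-7.5000)
o1: d²=9 ≤ ρ²=15; F_rep = 30·(-3,0)/9² = (-1.1111,0.0000)
o2: d²=586 > ρ²=15 → inactive
o3: d²=232 > ρ²=15 → inactive
F = F_att + ΣF_rep = (3.8889,-7.5000)
Δp = p'−p = (0.7778,-1.5000); α = Δx/Fx = (7/9) / (35/9) = 1/5
check: Δy/Fy = (-3/2) / (-15/2) = 1/5 ✓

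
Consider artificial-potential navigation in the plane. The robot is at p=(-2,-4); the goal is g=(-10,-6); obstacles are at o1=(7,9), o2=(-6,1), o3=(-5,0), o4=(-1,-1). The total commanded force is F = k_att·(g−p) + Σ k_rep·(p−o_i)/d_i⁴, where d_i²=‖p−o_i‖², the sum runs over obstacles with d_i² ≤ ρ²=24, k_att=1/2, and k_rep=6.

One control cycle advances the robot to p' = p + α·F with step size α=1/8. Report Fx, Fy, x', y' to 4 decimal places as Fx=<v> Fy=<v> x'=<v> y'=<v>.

Fx=-4.0600 Fy=-1.1800 x'=-2.5075 y'=-4.1475

F_att = 1/2·(g−p) = 1/2·(-8,-2) = (-4.0000,-1.0000)
o1: d²=250 > ρ²=24 → inactive
o2: d²=41 > ρ²=24 → inactive
o3: d²=25 > ρ²=24 → inactive
o4: d²=10 ≤ ρ²=24; F_rep = 6·(-1,-3)/10² = (-0.0600,-0.1800)
F = F_att + ΣF_rep = (-4.0600,-1.1800)
p' = p + 1/8·F = (-2.5075,-4.1475)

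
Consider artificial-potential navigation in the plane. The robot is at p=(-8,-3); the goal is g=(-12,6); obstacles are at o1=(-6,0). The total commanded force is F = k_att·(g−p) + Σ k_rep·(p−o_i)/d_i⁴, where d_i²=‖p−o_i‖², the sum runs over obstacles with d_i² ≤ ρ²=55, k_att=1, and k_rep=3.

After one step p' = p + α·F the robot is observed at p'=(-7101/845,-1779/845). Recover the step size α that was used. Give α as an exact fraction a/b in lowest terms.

α = 1/10

F_att = 1·(g−p) = 1·(-4,9) = (-4.0000,9.0000)
o1: d²=13 ≤ ρ²=55; F_rep = 3·(-2,-3)/13² = (-0.0355,-0.0533)
F = F_att + ΣF_rep = (-4.0355,8.9467)
Δp = p'−p = (-0.4036,0.8947); α = Δx/Fx = (-341/845) / (-682/169) = 1/10
check: Δy/Fy = (756/845) / (1512/169) = 1/10 ✓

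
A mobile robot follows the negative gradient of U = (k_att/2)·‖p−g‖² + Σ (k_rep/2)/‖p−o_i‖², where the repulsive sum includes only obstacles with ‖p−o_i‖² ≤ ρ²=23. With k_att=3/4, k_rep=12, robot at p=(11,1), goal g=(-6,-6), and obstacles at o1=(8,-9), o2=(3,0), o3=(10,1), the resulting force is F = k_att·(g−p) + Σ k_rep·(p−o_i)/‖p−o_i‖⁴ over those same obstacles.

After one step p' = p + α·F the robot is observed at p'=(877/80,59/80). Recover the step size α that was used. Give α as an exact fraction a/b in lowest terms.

F_att = 3/4·(g−p) = 3/4·(-17,-7) = (-12.7500,-5.2500)
o1: d²=109 > ρ²=23 → inactive
o2: d²=65 > ρ²=23 → inactive
o3: d²=1 ≤ ρ²=23; F_rep = 12·(1,0)/1² = (12.0000,0.0000)
F = F_att + ΣF_rep = (-0.7500,-5.2500)
Δp = p'−p = (-0.0375,-0.2625); α = Δx/Fx = (-3/80) / (-3/4) = 1/20
check: Δy/Fy = (-21/80) / (-21/4) = 1/20 ✓

α = 1/20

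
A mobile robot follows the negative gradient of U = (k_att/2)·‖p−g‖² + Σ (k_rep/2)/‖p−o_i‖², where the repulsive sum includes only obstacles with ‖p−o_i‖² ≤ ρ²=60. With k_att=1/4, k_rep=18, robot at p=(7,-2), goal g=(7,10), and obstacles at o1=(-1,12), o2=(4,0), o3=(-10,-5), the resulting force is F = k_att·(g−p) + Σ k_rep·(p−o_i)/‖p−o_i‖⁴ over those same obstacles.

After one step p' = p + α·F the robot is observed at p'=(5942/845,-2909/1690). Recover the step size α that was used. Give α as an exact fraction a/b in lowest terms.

α = 1/10

F_att = 1/4·(g−p) = 1/4·(0,12) = (0.0000,3.0000)
o1: d²=260 > ρ²=60 → inactive
o2: d²=13 ≤ ρ²=60; F_rep = 18·(3,-2)/13² = (0.3195,-0.2130)
o3: d²=298 > ρ²=60 → inactive
F = F_att + ΣF_rep = (0.3195,2.7870)
Δp = p'−p = (0.0320,0.2787); α = Δx/Fx = (27/845) / (54/169) = 1/10
check: Δy/Fy = (471/1690) / (471/169) = 1/10 ✓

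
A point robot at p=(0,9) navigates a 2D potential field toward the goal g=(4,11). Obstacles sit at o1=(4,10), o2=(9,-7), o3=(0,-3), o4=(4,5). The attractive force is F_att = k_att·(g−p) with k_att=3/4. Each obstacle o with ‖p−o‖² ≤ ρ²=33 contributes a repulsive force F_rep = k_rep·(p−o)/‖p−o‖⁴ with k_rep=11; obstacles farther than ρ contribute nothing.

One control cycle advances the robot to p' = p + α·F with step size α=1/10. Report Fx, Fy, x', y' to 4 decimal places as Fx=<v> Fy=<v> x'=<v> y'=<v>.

Fx=2.8048 Fy=1.5049 x'=0.2805 y'=9.1505

F_att = 3/4·(g−p) = 3/4·(4,2) = (3.0000,1.5000)
o1: d²=17 ≤ ρ²=33; F_rep = 11·(-4,-1)/17² = (-0.1522,-0.0381)
o2: d²=337 > ρ²=33 → inactive
o3: d²=144 > ρ²=33 → inactive
o4: d²=32 ≤ ρ²=33; F_rep = 11·(-4,4)/32² = (-0.0430,0.0430)
F = F_att + ΣF_rep = (2.8048,1.5049)
p' = p + 1/10·F = (0.2805,9.1505)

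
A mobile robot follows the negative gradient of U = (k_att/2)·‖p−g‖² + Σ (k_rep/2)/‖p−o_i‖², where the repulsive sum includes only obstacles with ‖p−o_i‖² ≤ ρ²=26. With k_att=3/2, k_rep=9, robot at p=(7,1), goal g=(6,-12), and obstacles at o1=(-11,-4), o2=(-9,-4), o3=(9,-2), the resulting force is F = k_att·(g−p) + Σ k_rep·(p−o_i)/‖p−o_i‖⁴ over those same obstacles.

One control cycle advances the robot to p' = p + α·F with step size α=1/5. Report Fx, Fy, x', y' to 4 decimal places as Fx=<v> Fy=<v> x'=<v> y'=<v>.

F_att = 3/2·(g−p) = 3/2·(-1,-13) = (-1.5000,-19.5000)
o1: d²=349 > ρ²=26 → inactive
o2: d²=281 > ρ²=26 → inactive
o3: d²=13 ≤ ρ²=26; F_rep = 9·(-2,3)/13² = (-0.1065,0.1598)
F = F_att + ΣF_rep = (-1.6065,-19.3402)
p' = p + 1/5·F = (6.6787,-2.8680)

Fx=-1.6065 Fy=-19.3402 x'=6.6787 y'=-2.8680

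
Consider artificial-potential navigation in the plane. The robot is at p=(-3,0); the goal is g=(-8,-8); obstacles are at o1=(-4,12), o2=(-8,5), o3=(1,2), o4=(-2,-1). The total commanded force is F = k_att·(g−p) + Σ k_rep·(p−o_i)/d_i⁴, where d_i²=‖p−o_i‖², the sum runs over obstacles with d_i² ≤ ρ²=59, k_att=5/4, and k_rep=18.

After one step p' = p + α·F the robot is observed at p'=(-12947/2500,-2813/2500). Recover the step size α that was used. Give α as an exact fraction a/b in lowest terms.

α = 1/5

F_att = 5/4·(g−p) = 5/4·(-5,-8) = (-6.2500,-10.0000)
o1: d²=145 > ρ²=59 → inactive
o2: d²=50 ≤ ρ²=59; F_rep = 18·(5,-5)/50² = (0.0360,-0.0360)
o3: d²=20 ≤ ρ²=59; F_rep = 18·(-4,-2)/20² = (-0.1800,-0.0900)
o4: d²=2 ≤ ρ²=59; F_rep = 18·(-1,1)/2² = (-4.5000,4.5000)
F = F_att + ΣF_rep = (-10.8940,-5.6260)
Δp = p'−p = (-2.1788,-1.1252); α = Δx/Fx = (-5447/2500) / (-5447/500) = 1/5
check: Δy/Fy = (-2813/2500) / (-2813/500) = 1/5 ✓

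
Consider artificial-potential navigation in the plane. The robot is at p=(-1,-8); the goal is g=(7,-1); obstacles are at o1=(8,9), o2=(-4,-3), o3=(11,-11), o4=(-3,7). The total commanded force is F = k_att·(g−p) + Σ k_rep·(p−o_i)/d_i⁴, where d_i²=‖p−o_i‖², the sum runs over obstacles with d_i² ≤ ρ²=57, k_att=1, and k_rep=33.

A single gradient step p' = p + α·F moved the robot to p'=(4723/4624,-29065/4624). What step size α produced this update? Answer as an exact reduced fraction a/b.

α = 1/4

F_att = 1·(g−p) = 1·(8,7) = (8.0000,7.0000)
o1: d²=370 > ρ²=57 → inactive
o2: d²=34 ≤ ρ²=57; F_rep = 33·(3,-5)/34² = (0.0856,-0.1427)
o3: d²=153 > ρ²=57 → inactive
o4: d²=229 > ρ²=57 → inactive
F = F_att + ΣF_rep = (8.0856,6.8573)
Δp = p'−p = (2.0214,1.7143); α = Δx/Fx = (9347/4624) / (9347/1156) = 1/4
check: Δy/Fy = (7927/4624) / (7927/1156) = 1/4 ✓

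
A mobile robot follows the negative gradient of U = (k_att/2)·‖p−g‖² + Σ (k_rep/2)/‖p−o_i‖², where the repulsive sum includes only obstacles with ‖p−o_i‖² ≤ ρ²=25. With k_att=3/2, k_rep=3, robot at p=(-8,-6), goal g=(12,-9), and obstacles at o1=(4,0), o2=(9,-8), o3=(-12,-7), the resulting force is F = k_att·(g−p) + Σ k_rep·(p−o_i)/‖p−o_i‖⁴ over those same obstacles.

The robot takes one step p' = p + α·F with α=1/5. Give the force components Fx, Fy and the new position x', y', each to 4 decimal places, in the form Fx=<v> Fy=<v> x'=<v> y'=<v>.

F_att = 3/2·(g−p) = 3/2·(20,-3) = (30.0000,-4.5000)
o1: d²=180 > ρ²=25 → inactive
o2: d²=293 > ρ²=25 → inactive
o3: d²=17 ≤ ρ²=25; F_rep = 3·(4,1)/17² = (0.0415,0.0104)
F = F_att + ΣF_rep = (30.0415,-4.4896)
p' = p + 1/5·F = (-1.9917,-6.8979)

Fx=30.0415 Fy=-4.4896 x'=-1.9917 y'=-6.8979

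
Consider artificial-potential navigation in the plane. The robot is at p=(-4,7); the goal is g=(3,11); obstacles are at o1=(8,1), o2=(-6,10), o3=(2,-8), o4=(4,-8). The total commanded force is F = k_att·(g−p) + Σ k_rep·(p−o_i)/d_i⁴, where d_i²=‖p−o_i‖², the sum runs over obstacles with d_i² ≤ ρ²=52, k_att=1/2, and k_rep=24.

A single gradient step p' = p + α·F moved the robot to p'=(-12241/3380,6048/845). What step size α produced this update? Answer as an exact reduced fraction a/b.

F_att = 1/2·(g−p) = 1/2·(7,4) = (3.5000,2.0000)
o1: d²=180 > ρ²=52 → inactive
o2: d²=13 ≤ ρ²=52; F_rep = 24·(2,-3)/13² = (0.2840,-0.4260)
o3: d²=261 > ρ²=52 → inactive
o4: d²=289 > ρ²=52 → inactive
F = F_att + ΣF_rep = (3.7840,1.5740)
Δp = p'−p = (0.3784,0.1574); α = Δx/Fx = (1279/3380) / (1279/338) = 1/10
check: Δy/Fy = (133/845) / (266/169) = 1/10 ✓

α = 1/10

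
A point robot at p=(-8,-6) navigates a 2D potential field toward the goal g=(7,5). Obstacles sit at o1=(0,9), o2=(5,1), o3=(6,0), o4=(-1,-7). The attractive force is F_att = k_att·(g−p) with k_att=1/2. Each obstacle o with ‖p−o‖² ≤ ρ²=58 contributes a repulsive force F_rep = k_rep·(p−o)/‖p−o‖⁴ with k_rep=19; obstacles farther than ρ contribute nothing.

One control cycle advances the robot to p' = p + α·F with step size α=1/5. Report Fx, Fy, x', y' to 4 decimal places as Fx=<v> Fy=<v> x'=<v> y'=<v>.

Fx=7.4468 Fy=5.5076 x'=-6.5106 y'=-4.8985

F_att = 1/2·(g−p) = 1/2·(15,11) = (7.5000,5.5000)
o1: d²=289 > ρ²=58 → inactive
o2: d²=218 > ρ²=58 → inactive
o3: d²=232 > ρ²=58 → inactive
o4: d²=50 ≤ ρ²=58; F_rep = 19·(-7,1)/50² = (-0.0532,0.0076)
F = F_att + ΣF_rep = (7.4468,5.5076)
p' = p + 1/5·F = (-6.5106,-4.8985)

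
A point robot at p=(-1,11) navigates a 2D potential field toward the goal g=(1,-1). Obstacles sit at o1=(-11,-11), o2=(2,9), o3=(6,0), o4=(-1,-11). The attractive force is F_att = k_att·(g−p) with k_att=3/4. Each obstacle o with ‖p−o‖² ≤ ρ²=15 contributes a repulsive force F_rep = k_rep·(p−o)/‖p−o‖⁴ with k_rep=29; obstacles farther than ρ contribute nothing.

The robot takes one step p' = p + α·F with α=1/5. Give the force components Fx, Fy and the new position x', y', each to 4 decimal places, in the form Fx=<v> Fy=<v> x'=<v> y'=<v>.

F_att = 3/4·(g−p) = 3/4·(2,-12) = (1.5000,-9.0000)
o1: d²=584 > ρ²=15 → inactive
o2: d²=13 ≤ ρ²=15; F_rep = 29·(-3,2)/13² = (-0.5148,0.3432)
o3: d²=170 > ρ²=15 → inactive
o4: d²=484 > ρ²=15 → inactive
F = F_att + ΣF_rep = (0.9852,-8.6568)
p' = p + 1/5·F = (-0.8030,9.2686)

Fx=0.9852 Fy=-8.6568 x'=-0.8030 y'=9.2686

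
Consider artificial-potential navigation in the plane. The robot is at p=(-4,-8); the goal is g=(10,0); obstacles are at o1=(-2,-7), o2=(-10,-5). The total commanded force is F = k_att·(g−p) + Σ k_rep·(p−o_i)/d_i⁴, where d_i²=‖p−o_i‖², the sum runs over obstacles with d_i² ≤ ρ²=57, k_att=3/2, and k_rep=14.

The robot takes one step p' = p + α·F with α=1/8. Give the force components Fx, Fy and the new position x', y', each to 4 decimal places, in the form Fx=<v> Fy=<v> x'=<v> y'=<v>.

F_att = 3/2·(g−p) = 3/2·(14,8) = (21.0000,12.0000)
o1: d²=5 ≤ ρ²=57; F_rep = 14·(-2,-1)/5² = (-1.1200,-0.5600)
o2: d²=45 ≤ ρ²=57; F_rep = 14·(6,-3)/45² = (0.0415,-0.0207)
F = F_att + ΣF_rep = (19.9215,11.4193)
p' = p + 1/8·F = (-1.5098,-6.5726)

Fx=19.9215 Fy=11.4193 x'=-1.5098 y'=-6.5726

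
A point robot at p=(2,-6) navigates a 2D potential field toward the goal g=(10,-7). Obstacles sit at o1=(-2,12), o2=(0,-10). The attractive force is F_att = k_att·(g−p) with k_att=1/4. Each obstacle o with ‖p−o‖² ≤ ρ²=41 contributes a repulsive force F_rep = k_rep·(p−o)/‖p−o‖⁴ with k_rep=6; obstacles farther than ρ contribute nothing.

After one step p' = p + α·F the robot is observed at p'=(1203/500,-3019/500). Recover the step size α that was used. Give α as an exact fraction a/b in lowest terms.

α = 1/5

F_att = 1/4·(g−p) = 1/4·(8,-1) = (2.0000,-0.2500)
o1: d²=340 > ρ²=41 → inactive
o2: d²=20 ≤ ρ²=41; F_rep = 6·(2,4)/20² = (0.0300,0.0600)
F = F_att + ΣF_rep = (2.0300,-0.1900)
Δp = p'−p = (0.4060,-0.0380); α = Δx/Fx = (203/500) / (203/100) = 1/5
check: Δy/Fy = (-19/500) / (-19/100) = 1/5 ✓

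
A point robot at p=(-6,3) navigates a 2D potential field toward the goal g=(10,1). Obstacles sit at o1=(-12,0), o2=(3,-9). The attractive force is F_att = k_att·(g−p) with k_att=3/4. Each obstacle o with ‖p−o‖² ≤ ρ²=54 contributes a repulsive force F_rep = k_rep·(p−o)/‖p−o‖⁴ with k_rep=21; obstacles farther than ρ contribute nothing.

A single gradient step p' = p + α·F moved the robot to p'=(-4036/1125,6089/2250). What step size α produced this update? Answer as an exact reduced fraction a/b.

α = 1/5

F_att = 3/4·(g−p) = 3/4·(16,-2) = (12.0000,-1.5000)
o1: d²=45 ≤ ρ²=54; F_rep = 21·(6,3)/45² = (0.0622,0.0311)
o2: d²=225 > ρ²=54 → inactive
F = F_att + ΣF_rep = (12.0622,-1.4689)
Δp = p'−p = (2.4124,-0.2938); α = Δx/Fx = (2714/1125) / (2714/225) = 1/5
check: Δy/Fy = (-661/2250) / (-661/450) = 1/5 ✓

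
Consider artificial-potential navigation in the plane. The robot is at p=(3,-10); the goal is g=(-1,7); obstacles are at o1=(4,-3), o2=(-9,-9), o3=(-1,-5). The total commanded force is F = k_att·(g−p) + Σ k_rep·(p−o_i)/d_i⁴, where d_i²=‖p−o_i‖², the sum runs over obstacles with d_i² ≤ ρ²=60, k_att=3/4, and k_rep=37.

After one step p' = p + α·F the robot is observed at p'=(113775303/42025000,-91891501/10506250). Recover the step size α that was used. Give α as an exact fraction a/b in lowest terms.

α = 1/10

F_att = 3/4·(g−p) = 3/4·(-4,17) = (-3.0000,12.7500)
o1: d²=50 ≤ ρ²=60; F_rep = 37·(-1,-7)/50² = (-0.0148,-0.1036)
o2: d²=145 > ρ²=60 → inactive
o3: d²=41 ≤ ρ²=60; F_rep = 37·(4,-5)/41² = (0.0880,-0.1101)
F = F_att + ΣF_rep = (-2.9268,12.5363)
Δp = p'−p = (-0.2927,1.2536); α = Δx/Fx = (-12299697/42025000) / (-12299697/4202500) = 1/10
check: Δy/Fy = (13170999/10506250) / (13170999/1050625) = 1/10 ✓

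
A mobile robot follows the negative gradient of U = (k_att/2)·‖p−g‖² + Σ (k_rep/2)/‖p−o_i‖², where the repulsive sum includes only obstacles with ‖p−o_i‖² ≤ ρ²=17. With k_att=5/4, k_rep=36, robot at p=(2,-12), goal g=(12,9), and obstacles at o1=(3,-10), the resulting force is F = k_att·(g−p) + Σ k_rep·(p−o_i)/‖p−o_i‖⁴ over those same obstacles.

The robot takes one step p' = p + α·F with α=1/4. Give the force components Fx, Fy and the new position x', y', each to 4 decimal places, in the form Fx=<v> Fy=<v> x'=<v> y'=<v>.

Fx=11.0600 Fy=23.3700 x'=4.7650 y'=-6.1575

F_att = 5/4·(g−p) = 5/4·(10,21) = (12.5000,26.2500)
o1: d²=5 ≤ ρ²=17; F_rep = 36·(-1,-2)/5² = (-1.4400,-2.8800)
F = F_att + ΣF_rep = (11.0600,23.3700)
p' = p + 1/4·F = (4.7650,-6.1575)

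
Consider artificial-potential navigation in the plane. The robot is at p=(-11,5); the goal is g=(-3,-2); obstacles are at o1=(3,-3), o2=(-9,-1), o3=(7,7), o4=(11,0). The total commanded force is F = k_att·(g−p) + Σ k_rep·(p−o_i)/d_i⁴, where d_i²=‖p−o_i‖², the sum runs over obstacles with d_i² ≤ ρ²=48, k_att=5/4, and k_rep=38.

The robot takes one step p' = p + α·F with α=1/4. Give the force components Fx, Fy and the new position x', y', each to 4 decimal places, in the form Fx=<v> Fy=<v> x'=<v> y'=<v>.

F_att = 5/4·(g−p) = 5/4·(8,-7) = (10.0000,-8.7500)
o1: d²=260 > ρ²=48 → inactive
o2: d²=40 ≤ ρ²=48; F_rep = 38·(-2,6)/40² = (-0.0475,0.1425)
o3: d²=328 > ρ²=48 → inactive
o4: d²=509 > ρ²=48 → inactive
F = F_att + ΣF_rep = (9.9525,-8.6075)
p' = p + 1/4·F = (-8.5119,2.8481)

Fx=9.9525 Fy=-8.6075 x'=-8.5119 y'=2.8481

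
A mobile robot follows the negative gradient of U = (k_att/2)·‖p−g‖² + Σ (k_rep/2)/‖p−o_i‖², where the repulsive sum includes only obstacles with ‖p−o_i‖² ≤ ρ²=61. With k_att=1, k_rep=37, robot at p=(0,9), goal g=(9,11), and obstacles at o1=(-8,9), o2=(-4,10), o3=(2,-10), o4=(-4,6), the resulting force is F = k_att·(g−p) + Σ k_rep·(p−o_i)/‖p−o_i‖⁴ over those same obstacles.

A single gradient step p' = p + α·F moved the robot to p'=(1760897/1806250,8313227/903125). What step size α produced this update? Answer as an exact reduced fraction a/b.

F_att = 1·(g−p) = 1·(9,2) = (9.0000,2.0000)
o1: d²=64 > ρ²=61 → inactive
o2: d²=17 ≤ ρ²=61; F_rep = 37·(4,-1)/17² = (0.5121,-0.1280)
o3: d²=365 > ρ²=61 → inactive
o4: d²=25 ≤ ρ²=61; F_rep = 37·(4,3)/25² = (0.2368,0.1776)
F = F_att + ΣF_rep = (9.7489,2.0496)
Δp = p'−p = (0.9749,0.2050); α = Δx/Fx = (1760897/1806250) / (1760897/180625) = 1/10
check: Δy/Fy = (185102/903125) / (370204/180625) = 1/10 ✓

α = 1/10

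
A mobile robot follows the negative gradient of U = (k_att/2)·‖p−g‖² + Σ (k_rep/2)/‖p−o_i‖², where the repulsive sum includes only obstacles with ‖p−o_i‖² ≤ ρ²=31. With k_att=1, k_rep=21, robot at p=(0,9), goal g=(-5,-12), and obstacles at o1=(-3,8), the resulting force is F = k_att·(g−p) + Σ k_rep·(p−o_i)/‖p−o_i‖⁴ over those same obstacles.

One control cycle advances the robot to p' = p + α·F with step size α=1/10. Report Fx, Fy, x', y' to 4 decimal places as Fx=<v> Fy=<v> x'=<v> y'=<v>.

F_att = 1·(g−p) = 1·(-5,-21) = (-5.0000,-21.0000)
o1: d²=10 ≤ ρ²=31; F_rep = 21·(3,1)/10² = (0.6300,0.2100)
F = F_att + ΣF_rep = (-4.3700,-20.7900)
p' = p + 1/10·F = (-0.4370,6.9210)

Fx=-4.3700 Fy=-20.7900 x'=-0.4370 y'=6.9210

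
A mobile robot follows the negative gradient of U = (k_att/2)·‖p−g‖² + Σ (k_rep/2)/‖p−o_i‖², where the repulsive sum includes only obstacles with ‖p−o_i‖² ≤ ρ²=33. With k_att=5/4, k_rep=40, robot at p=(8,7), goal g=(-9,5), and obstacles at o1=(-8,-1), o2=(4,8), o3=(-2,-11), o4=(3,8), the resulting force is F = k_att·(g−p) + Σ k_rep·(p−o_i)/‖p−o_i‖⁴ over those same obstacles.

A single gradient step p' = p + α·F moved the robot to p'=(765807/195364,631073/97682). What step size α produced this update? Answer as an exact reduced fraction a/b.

α = 1/5

F_att = 5/4·(g−p) = 5/4·(-17,-2) = (-21.2500,-2.5000)
o1: d²=320 > ρ²=33 → inactive
o2: d²=17 ≤ ρ²=33; F_rep = 40·(4,-1)/17² = (0.5536,-0.1384)
o3: d²=424 > ρ²=33 → inactive
o4: d²=26 ≤ ρ²=33; F_rep = 40·(5,-1)/26² = (0.2959,-0.0592)
F = F_att + ΣF_rep = (-20.4005,-2.6976)
Δp = p'−p = (-4.0801,-0.5395); α = Δx/Fx = (-797105/195364) / (-3985525/195364) = 1/5
check: Δy/Fy = (-52701/97682) / (-263505/97682) = 1/5 ✓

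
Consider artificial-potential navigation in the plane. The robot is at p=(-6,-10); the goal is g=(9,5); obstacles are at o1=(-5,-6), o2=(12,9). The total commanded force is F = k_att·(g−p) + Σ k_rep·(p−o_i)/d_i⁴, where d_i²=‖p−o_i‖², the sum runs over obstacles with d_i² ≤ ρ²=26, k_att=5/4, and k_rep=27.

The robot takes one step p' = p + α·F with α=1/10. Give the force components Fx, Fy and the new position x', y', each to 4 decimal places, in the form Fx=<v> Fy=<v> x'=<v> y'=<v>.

Fx=18.6566 Fy=18.3763 x'=-4.1343 y'=-8.1624

F_att = 5/4·(g−p) = 5/4·(15,15) = (18.7500,18.7500)
o1: d²=17 ≤ ρ²=26; F_rep = 27·(-1,-4)/17² = (-0.0934,-0.3737)
o2: d²=685 > ρ²=26 → inactive
F = F_att + ΣF_rep = (18.6566,18.3763)
p' = p + 1/10·F = (-4.1343,-8.1624)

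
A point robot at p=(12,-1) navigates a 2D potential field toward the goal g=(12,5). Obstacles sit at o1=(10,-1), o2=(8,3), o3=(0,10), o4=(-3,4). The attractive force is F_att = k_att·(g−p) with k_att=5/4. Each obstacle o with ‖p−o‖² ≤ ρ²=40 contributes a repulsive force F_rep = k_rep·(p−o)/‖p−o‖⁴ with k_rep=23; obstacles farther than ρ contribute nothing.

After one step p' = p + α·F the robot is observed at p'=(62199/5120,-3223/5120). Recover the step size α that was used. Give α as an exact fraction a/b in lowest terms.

F_att = 5/4·(g−p) = 5/4·(0,6) = (0.0000,7.5000)
o1: d²=4 ≤ ρ²=40; F_rep = 23·(2,0)/4² = (2.8750,0.0000)
o2: d²=32 ≤ ρ²=40; F_rep = 23·(4,-4)/32² = (0.0898,-0.0898)
o3: d²=265 > ρ²=40 → inactive
o4: d²=250 > ρ²=40 → inactive
F = F_att + ΣF_rep = (2.9648,7.4102)
Δp = p'−p = (0.1482,0.3705); α = Δx/Fx = (759/5120) / (759/256) = 1/20
check: Δy/Fy = (1897/5120) / (1897/256) = 1/20 ✓

α = 1/20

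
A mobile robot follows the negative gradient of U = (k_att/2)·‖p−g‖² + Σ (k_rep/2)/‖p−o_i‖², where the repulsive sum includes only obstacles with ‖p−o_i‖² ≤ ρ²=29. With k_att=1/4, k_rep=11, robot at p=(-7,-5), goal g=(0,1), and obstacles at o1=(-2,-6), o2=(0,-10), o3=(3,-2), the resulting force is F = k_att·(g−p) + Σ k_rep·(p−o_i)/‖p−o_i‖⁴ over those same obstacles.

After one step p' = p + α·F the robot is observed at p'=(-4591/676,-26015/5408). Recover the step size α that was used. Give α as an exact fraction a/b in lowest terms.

F_att = 1/4·(g−p) = 1/4·(7,6) = (1.7500,1.5000)
o1: d²=26 ≤ ρ²=29; F_rep = 11·(-5,1)/26² = (-0.0814,0.0163)
o2: d²=74 > ρ²=29 → inactive
o3: d²=109 > ρ²=29 → inactive
F = F_att + ΣF_rep = (1.6686,1.5163)
Δp = p'−p = (0.2086,0.1895); α = Δx/Fx = (141/676) / (282/169) = 1/8
check: Δy/Fy = (1025/5408) / (1025/676) = 1/8 ✓

α = 1/8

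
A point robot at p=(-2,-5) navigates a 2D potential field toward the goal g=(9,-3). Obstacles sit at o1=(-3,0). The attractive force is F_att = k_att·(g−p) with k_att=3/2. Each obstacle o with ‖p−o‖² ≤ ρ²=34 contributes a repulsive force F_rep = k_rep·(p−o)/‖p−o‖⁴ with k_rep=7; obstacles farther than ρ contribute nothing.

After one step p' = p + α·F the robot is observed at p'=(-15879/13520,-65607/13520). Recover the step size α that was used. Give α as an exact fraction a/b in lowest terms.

F_att = 3/2·(g−p) = 3/2·(11,2) = (16.5000,3.0000)
o1: d²=26 ≤ ρ²=34; F_rep = 7·(1,-5)/26² = (0.0104,-0.0518)
F = F_att + ΣF_rep = (16.5104,2.9482)
Δp = p'−p = (0.8255,0.1474); α = Δx/Fx = (11161/13520) / (11161/676) = 1/20
check: Δy/Fy = (1993/13520) / (1993/676) = 1/20 ✓

α = 1/20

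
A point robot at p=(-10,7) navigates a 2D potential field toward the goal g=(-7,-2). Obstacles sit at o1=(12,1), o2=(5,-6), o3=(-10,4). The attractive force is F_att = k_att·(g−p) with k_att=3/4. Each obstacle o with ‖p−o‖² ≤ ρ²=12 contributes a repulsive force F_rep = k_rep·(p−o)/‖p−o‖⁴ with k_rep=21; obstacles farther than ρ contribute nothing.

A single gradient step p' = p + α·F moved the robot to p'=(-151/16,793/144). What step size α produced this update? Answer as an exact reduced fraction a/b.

F_att = 3/4·(g−p) = 3/4·(3,-9) = (2.2500,-6.7500)
o1: d²=520 > ρ²=12 → inactive
o2: d²=394 > ρ²=12 → inactive
o3: d²=9 ≤ ρ²=12; F_rep = 21·(0,3)/9² = (0.0000,0.7778)
F = F_att + ΣF_rep = (2.2500,-5.9722)
Δp = p'−p = (0.5625,-1.4931); α = Δx/Fx = (9/16) / (9/4) = 1/4
check: Δy/Fy = (-215/144) / (-215/36) = 1/4 ✓

α = 1/4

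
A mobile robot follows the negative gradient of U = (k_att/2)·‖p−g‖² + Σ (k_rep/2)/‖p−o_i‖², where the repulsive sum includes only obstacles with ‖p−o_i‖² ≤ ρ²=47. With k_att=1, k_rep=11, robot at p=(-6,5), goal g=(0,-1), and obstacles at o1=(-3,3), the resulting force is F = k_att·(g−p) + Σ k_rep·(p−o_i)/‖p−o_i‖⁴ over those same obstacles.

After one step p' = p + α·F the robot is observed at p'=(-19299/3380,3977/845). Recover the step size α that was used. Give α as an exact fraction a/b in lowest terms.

F_att = 1·(g−p) = 1·(6,-6) = (6.0000,-6.0000)
o1: d²=13 ≤ ρ²=47; F_rep = 11·(-3,2)/13² = (-0.1953,0.1302)
F = F_att + ΣF_rep = (5.8047,-5.8698)
Δp = p'−p = (0.2902,-0.2935); α = Δx/Fx = (981/3380) / (981/169) = 1/20
check: Δy/Fy = (-248/845) / (-992/169) = 1/20 ✓

α = 1/20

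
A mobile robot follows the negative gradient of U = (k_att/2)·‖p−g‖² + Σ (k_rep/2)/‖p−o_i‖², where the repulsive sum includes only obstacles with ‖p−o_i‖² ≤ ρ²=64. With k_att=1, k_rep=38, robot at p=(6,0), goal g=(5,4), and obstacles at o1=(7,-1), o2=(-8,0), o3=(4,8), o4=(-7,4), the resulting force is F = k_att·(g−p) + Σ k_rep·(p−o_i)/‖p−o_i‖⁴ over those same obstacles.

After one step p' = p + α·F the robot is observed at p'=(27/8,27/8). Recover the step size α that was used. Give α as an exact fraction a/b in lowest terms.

α = 1/4

F_att = 1·(g−p) = 1·(-1,4) = (-1.0000,4.0000)
o1: d²=2 ≤ ρ²=64; F_rep = 38·(-1,1)/2² = (-9.5000,9.5000)
o2: d²=196 > ρ²=64 → inactive
o3: d²=68 > ρ²=64 → inactive
o4: d²=185 > ρ²=64 → inactive
F = F_att + ΣF_rep = (-10.5000,13.5000)
Δp = p'−p = (-2.6250,3.3750); α = Δx/Fx = (-21/8) / (-21/2) = 1/4
check: Δy/Fy = (27/8) / (27/2) = 1/4 ✓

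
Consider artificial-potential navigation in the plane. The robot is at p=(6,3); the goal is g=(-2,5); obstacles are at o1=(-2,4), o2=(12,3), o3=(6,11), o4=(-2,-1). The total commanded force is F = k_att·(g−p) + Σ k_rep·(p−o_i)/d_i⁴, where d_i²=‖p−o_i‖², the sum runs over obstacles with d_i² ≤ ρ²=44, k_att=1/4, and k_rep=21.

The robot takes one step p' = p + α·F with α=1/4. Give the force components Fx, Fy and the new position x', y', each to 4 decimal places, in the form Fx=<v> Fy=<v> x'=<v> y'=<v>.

Fx=-2.0972 Fy=0.5000 x'=5.4757 y'=3.1250

F_att = 1/4·(g−p) = 1/4·(-8,2) = (-2.0000,0.5000)
o1: d²=65 > ρ²=44 → inactive
o2: d²=36 ≤ ρ²=44; F_rep = 21·(-6,0)/36² = (-0.0972,0.0000)
o3: d²=64 > ρ²=44 → inactive
o4: d²=80 > ρ²=44 → inactive
F = F_att + ΣF_rep = (-2.0972,0.5000)
p' = p + 1/4·F = (5.4757,3.1250)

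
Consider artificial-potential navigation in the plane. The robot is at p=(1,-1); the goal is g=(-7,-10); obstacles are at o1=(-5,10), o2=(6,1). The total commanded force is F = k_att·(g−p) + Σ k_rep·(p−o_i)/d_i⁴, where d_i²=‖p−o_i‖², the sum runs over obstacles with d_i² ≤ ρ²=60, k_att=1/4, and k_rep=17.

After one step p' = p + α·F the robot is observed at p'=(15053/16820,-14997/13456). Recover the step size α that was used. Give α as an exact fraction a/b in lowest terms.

α = 1/20

F_att = 1/4·(g−p) = 1/4·(-8,-9) = (-2.0000,-2.2500)
o1: d²=157 > ρ²=60 → inactive
o2: d²=29 ≤ ρ²=60; F_rep = 17·(-5,-2)/29² = (-0.1011,-0.0404)
F = F_att + ΣF_rep = (-2.1011,-2.2904)
Δp = p'−p = (-0.1051,-0.1145); α = Δx/Fx = (-1767/16820) / (-1767/841) = 1/20
check: Δy/Fy = (-1541/13456) / (-7705/3364) = 1/20 ✓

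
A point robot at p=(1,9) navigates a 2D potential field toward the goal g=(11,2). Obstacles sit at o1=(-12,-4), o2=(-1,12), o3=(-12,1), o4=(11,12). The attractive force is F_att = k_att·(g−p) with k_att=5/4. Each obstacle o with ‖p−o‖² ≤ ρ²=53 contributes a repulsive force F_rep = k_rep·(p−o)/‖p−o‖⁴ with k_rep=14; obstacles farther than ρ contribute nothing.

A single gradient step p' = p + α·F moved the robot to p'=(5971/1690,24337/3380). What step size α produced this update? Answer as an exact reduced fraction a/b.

F_att = 5/4·(g−p) = 5/4·(10,-7) = (12.5000,-8.7500)
o1: d²=338 > ρ²=53 → inactive
o2: d²=13 ≤ ρ²=53; F_rep = 14·(2,-3)/13² = (0.1657,-0.2485)
o3: d²=233 > ρ²=53 → inactive
o4: d²=109 > ρ²=53 → inactive
F = F_att + ΣF_rep = (12.6657,-8.9985)
Δp = p'−p = (2.5331,-1.7997); α = Δx/Fx = (4281/1690) / (4281/338) = 1/5
check: Δy/Fy = (-6083/3380) / (-6083/676) = 1/5 ✓

α = 1/5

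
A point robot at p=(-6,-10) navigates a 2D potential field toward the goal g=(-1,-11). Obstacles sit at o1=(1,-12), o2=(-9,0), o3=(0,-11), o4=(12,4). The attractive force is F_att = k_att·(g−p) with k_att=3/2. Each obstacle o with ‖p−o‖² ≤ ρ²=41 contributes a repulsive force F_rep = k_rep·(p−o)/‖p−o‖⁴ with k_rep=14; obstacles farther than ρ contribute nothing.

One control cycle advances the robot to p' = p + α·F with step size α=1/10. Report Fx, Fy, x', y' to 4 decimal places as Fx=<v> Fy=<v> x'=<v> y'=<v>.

F_att = 3/2·(g−p) = 3/2·(5,-1) = (7.5000,-1.5000)
o1: d²=53 > ρ²=41 → inactive
o2: d²=109 > ρ²=41 → inactive
o3: d²=37 ≤ ρ²=41; F_rep = 14·(-6,1)/37² = (-0.0614,0.0102)
o4: d²=520 > ρ²=41 → inactive
F = F_att + ΣF_rep = (7.4386,-1.4898)
p' = p + 1/10·F = (-5.2561,-10.1490)

Fx=7.4386 Fy=-1.4898 x'=-5.2561 y'=-10.1490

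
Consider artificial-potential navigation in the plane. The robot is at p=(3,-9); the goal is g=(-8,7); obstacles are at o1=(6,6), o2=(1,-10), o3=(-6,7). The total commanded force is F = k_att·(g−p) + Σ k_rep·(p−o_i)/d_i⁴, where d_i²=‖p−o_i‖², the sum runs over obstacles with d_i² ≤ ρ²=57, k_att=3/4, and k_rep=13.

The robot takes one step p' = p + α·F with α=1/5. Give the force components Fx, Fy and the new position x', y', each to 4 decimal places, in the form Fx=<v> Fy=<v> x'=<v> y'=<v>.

Fx=-7.2100 Fy=12.5200 x'=1.5580 y'=-6.4960

F_att = 3/4·(g−p) = 3/4·(-11,16) = (-8.2500,12.0000)
o1: d²=234 > ρ²=57 → inactive
o2: d²=5 ≤ ρ²=57; F_rep = 13·(2,1)/5² = (1.0400,0.5200)
o3: d²=337 > ρ²=57 → inactive
F = F_att + ΣF_rep = (-7.2100,12.5200)
p' = p + 1/5·F = (1.5580,-6.4960)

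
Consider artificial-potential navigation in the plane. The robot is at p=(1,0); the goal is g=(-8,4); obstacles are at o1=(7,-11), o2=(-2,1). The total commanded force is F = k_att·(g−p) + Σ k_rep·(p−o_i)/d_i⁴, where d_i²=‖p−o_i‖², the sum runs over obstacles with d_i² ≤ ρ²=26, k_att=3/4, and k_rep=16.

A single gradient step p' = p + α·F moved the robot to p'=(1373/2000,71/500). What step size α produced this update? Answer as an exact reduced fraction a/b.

α = 1/20

F_att = 3/4·(g−p) = 3/4·(-9,4) = (-6.7500,3.0000)
o1: d²=157 > ρ²=26 → inactive
o2: d²=10 ≤ ρ²=26; F_rep = 16·(3,-1)/10² = (0.4800,-0.1600)
F = F_att + ΣF_rep = (-6.2700,2.8400)
Δp = p'−p = (-0.3135,0.1420); α = Δx/Fx = (-627/2000) / (-627/100) = 1/20
check: Δy/Fy = (71/500) / (71/25) = 1/20 ✓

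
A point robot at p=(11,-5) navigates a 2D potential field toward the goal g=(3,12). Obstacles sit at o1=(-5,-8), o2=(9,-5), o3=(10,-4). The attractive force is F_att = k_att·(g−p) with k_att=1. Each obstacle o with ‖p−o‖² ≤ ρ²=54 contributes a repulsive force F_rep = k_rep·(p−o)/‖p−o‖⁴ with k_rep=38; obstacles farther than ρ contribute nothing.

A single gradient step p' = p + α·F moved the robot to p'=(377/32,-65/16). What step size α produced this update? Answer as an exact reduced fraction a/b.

α = 1/8

F_att = 1·(g−p) = 1·(-8,17) = (-8.0000,17.0000)
o1: d²=265 > ρ²=54 → inactive
o2: d²=4 ≤ ρ²=54; F_rep = 38·(2,0)/4² = (4.7500,0.0000)
o3: d²=2 ≤ ρ²=54; F_rep = 38·(1,-1)/2² = (9.5000,-9.5000)
F = F_att + ΣF_rep = (6.2500,7.5000)
Δp = p'−p = (0.7812,0.9375); α = Δx/Fx = (25/32) / (25/4) = 1/8
check: Δy/Fy = (15/16) / (15/2) = 1/8 ✓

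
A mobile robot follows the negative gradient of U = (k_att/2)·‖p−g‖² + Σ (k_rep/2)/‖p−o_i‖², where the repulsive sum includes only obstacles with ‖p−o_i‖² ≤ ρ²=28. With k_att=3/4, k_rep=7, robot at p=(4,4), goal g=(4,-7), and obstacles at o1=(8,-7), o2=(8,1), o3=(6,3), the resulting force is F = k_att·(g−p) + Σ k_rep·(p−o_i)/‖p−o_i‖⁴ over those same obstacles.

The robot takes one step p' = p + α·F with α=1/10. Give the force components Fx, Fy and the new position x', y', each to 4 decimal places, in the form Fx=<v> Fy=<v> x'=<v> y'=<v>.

F_att = 3/4·(g−p) = 3/4·(0,-11) = (0.0000,-8.2500)
o1: d²=137 > ρ²=28 → inactive
o2: d²=25 ≤ ρ²=28; F_rep = 7·(-4,3)/25² = (-0.0448,0.0336)
o3: d²=5 ≤ ρ²=28; F_rep = 7·(-2,1)/5² = (-0.5600,0.2800)
F = F_att + ΣF_rep = (-0.6048,-7.9364)
p' = p + 1/10·F = (3.9395,3.2064)

Fx=-0.6048 Fy=-7.9364 x'=3.9395 y'=3.2064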